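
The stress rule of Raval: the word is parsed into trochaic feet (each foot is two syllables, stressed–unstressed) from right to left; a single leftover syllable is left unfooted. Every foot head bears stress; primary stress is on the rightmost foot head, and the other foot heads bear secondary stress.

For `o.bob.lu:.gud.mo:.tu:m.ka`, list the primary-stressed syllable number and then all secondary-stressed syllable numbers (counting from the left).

Parse right to left into trochaic (ˈσσ) feet: o (ˈbob.lu:) (ˈgud.mo:) (ˈtu:m.ka). Syllable 1 is left unfooted.
Foot heads (stressed positions): 2, 4, 6.
End Rule Rightmost: primary stress on the rightmost head = syllable 6.
Secondary stress on 2, 4: o.ˌbob.lu:.ˌgud.mo:.ˈtu:m.ka.

primary 6, secondary 2, 4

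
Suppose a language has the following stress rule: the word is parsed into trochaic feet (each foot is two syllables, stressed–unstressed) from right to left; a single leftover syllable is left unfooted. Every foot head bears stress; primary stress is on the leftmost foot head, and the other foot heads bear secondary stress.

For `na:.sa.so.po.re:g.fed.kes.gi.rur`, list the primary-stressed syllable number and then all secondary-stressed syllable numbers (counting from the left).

Parse right to left into trochaic (ˈσσ) feet: na: (ˈsa.so) (ˈpo.re:g) (ˈfed.kes) (ˈgi.rur). Syllable 1 is left unfooted.
Foot heads (stressed positions): 2, 4, 6, 8.
End Rule Leftmost: primary stress on the leftmost head = syllable 2.
Secondary stress on 4, 6, 8: na:.ˈsa.so.ˌpo.re:g.ˌfed.kes.ˌgi.rur.

primary 2, secondary 4, 6, 8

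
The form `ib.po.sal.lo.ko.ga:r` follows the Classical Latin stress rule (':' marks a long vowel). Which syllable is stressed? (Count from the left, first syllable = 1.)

4

Classical Latin: stress the penult if heavy (long vowel or closed), else the antepenult.
Weights: 4 lo L, 5 ko L, 6 ga:r H.
The penult (syllable 5, ko) is light, so stress falls on the antepenult (syllable 4, lo).
Stress on syllable 4: ib.po.sal.ˈlo.ko.ga:r.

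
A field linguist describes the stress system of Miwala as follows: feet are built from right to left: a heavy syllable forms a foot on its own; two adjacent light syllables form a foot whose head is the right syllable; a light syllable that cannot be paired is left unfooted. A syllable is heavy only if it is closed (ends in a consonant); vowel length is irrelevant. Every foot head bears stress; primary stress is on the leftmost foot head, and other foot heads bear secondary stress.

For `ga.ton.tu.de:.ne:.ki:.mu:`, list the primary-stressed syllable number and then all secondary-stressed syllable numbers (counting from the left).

primary 2, secondary 5, 7

Weights: 1 ga L, 2 ton H, 3 tu L, 4 de: L, 5 ne: L, 6 ki: L, 7 mu: L.
Parse right to left (heavy = foot alone; LL = one foot; stranded L unfooted): ga (ˈton) tu (de:.ˈne:) (ki:.ˈmu:).
Foot heads: 2, 5, 7.
Primary stress on the leftmost head = syllable 2.
Secondary stress on 5, 7: ga.ˈton.tu.de:.ˌne:.ki:.ˌmu:.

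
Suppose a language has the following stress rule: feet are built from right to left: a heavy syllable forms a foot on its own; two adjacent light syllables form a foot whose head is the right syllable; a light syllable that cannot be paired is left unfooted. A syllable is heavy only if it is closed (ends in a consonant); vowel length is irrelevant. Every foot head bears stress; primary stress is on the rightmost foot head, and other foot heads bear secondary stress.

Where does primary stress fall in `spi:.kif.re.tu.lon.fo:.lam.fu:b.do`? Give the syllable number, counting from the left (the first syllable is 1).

8

Weights: 1 spi: L, 2 kif H, 3 re L, 4 tu L, 5 lon H, 6 fo: L, 7 lam H, 8 fu:b H, 9 do L.
Parse right to left (heavy = foot alone; LL = one foot; stranded L unfooted): spi: (ˈkif) (re.ˈtu) (ˈlon) fo: (ˈlam) (ˈfu:b) do.
Foot heads: 2, 4, 5, 7, 8.
Primary stress on the rightmost head = syllable 8.
Primary stress: syllable 8 → spi:.kif.re.tu.lon.fo:.lam.ˈfu:b.do.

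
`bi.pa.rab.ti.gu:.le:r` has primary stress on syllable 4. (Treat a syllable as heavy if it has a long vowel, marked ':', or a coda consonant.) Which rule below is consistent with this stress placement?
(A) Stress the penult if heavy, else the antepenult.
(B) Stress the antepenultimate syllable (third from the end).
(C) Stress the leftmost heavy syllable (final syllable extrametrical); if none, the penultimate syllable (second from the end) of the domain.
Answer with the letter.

B

Rule A → syllable 5 (observed: 4).
Rule B → syllable 4 ✓.
Rule C → syllable 3 (observed: 4).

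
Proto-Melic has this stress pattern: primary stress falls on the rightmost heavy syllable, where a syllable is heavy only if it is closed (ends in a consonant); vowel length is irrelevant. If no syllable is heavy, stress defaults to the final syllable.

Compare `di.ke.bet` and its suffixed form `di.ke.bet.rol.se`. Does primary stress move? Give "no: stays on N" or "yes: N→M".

yes: 3→4

Base `di.ke.bet` (3 syllables):
  Weights: 1 di L, 2 ke L, 3 bet H.
  Heavy syllables in the domain: 3. The rightmost is syllable 3 (bet).
  → primary stress on syllable 3.
Suffixed `di.ke.bet.rol.se` (5 syllables):
  Weights: 1 di L, 2 ke L, 3 bet H, 4 rol H, 5 se L.
  Heavy syllables in the domain: 3, 4. The rightmost is syllable 4 (rol).
  → primary stress on syllable 4.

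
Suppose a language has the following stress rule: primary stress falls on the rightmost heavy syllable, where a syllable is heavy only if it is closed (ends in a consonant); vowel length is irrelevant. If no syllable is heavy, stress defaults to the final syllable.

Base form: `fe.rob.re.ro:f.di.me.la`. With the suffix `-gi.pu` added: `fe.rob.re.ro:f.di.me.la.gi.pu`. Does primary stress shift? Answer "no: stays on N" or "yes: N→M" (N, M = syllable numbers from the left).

no: stays on 4

Base `fe.rob.re.ro:f.di.me.la` (7 syllables):
  Weights: 1 fe L, 2 rob H, 3 re L, 4 ro:f H, 5 di L, 6 me L, 7 la L.
  Heavy syllables in the domain: 2, 4. The rightmost is syllable 4 (ro:f).
  → primary stress on syllable 4.
Suffixed `fe.rob.re.ro:f.di.me.la.gi.pu` (9 syllables):
  Weights: 1 fe L, 2 rob H, 3 re L, 4 ro:f H, 5 di L, 6 me L, 7 la L, 8 gi L, 9 pu L.
  Heavy syllables in the domain: 2, 4. The rightmost is syllable 4 (ro:f).
  → primary stress on syllable 4.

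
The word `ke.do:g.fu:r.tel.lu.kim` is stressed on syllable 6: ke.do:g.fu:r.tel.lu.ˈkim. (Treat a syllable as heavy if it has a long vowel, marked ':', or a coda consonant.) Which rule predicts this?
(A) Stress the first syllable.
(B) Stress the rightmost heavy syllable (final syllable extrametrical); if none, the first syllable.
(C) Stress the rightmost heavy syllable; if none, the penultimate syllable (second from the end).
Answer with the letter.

Rule A → syllable 1 (observed: 6).
Rule B → syllable 4 (observed: 6).
Rule C → syllable 6 ✓.

C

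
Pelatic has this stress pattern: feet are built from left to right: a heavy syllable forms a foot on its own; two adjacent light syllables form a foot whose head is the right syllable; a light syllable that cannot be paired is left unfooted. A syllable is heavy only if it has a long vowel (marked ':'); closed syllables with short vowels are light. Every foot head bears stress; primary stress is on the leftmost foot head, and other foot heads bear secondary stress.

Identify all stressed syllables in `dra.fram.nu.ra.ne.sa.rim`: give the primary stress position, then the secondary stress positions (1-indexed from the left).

Weights: 1 dra L, 2 fram L, 3 nu L, 4 ra L, 5 ne L, 6 sa L, 7 rim L.
Parse left to right (heavy = foot alone; LL = one foot; stranded L unfooted): (dra.ˈfram) (nu.ˈra) (ne.ˈsa) rim.
Foot heads: 2, 4, 6.
Primary stress on the leftmost head = syllable 2.
Secondary stress on 4, 6: dra.ˈfram.nu.ˌra.ne.ˌsa.rim.

primary 2, secondary 4, 6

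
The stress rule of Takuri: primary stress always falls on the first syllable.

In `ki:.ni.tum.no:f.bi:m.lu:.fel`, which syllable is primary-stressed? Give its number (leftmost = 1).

1

The word has 7 syllables; the first syllable is syllable 1 (ki:).
Primary stress: syllable 1 → ˈki:.ni.tum.no:f.bi:m.lu:.fel.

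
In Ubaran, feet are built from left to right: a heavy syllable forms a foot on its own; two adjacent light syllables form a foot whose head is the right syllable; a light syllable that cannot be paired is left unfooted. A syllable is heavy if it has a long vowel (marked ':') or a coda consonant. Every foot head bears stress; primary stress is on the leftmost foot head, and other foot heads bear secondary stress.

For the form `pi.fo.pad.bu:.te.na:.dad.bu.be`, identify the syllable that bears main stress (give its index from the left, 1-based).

Weights: 1 pi L, 2 fo L, 3 pad H, 4 bu: H, 5 te L, 6 na: H, 7 dad H, 8 bu L, 9 be L.
Parse left to right (heavy = foot alone; LL = one foot; stranded L unfooted): (pi.ˈfo) (ˈpad) (ˈbu:) te (ˈna:) (ˈdad) (bu.ˈbe).
Foot heads: 2, 3, 4, 6, 7, 9.
Primary stress on the leftmost head = syllable 2.
Primary stress: syllable 2 → pi.ˈfo.pad.bu:.te.na:.dad.bu.be.

2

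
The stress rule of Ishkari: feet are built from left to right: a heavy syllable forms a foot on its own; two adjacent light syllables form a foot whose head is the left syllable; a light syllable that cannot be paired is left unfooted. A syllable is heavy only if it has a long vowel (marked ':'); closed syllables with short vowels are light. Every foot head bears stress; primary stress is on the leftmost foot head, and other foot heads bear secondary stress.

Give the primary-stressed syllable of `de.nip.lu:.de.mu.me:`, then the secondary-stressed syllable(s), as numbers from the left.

Weights: 1 de L, 2 nip L, 3 lu: H, 4 de L, 5 mu L, 6 me: H.
Parse left to right (heavy = foot alone; LL = one foot; stranded L unfooted): (ˈde.nip) (ˈlu:) (ˈde.mu) (ˈme:).
Foot heads: 1, 3, 4, 6.
Primary stress on the leftmost head = syllable 1.
Secondary stress on 3, 4, 6: ˈde.nip.ˌlu:.ˌde.mu.ˌme:.

primary 1, secondary 3, 4, 6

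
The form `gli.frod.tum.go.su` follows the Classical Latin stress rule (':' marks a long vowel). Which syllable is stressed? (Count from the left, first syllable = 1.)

3

Classical Latin: stress the penult if heavy (long vowel or closed), else the antepenult.
Weights: 3 tum H, 4 go L, 5 su L.
The penult (syllable 4, go) is light, so stress falls on the antepenult (syllable 3, tum).
Stress on syllable 3: gli.frod.ˈtum.go.su.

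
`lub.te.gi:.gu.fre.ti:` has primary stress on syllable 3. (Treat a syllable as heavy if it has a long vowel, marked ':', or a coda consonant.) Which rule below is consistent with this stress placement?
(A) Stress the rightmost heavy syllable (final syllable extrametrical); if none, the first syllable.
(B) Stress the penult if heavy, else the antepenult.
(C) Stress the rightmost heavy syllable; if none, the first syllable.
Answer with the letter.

A

Rule A → syllable 3 ✓.
Rule B → syllable 4 (observed: 3).
Rule C → syllable 6 (observed: 3).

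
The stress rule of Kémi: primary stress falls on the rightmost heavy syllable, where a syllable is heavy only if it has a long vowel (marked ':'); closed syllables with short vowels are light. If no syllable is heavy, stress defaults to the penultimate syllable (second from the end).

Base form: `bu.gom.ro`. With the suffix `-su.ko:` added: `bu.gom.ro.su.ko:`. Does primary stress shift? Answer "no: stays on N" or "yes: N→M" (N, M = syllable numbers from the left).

yes: 2→5

Base `bu.gom.ro` (3 syllables):
  Weights: 1 bu L, 2 gom L, 3 ro L.
  No heavy syllable in the domain; default to the penultimate syllable (second from the end) = syllable 2.
  → primary stress on syllable 2.
Suffixed `bu.gom.ro.su.ko:` (5 syllables):
  Weights: 1 bu L, 2 gom L, 3 ro L, 4 su L, 5 ko: H.
  Heavy syllables in the domain: 5. The rightmost is syllable 5 (ko:).
  → primary stress on syllable 5.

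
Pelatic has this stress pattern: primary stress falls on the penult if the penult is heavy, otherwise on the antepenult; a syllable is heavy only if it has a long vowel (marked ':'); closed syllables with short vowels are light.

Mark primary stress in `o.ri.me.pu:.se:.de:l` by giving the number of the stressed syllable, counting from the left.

5

Weights: 4 pu: H, 5 se: H, 6 de:l H.
The penult (syllable 5, se:) is heavy, so it takes stress.
Primary stress: syllable 5 → o.ri.me.pu:.ˈse:.de:l.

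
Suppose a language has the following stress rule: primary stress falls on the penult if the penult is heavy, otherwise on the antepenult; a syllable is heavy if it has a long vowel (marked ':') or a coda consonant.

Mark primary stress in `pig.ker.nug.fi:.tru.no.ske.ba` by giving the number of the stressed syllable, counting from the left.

Weights: 6 no L, 7 ske L, 8 ba L.
The penult (syllable 7, ske) is light, so stress falls on the antepenult (syllable 6, no).
Primary stress: syllable 6 → pig.ker.nug.fi:.tru.ˈno.ske.ba.

6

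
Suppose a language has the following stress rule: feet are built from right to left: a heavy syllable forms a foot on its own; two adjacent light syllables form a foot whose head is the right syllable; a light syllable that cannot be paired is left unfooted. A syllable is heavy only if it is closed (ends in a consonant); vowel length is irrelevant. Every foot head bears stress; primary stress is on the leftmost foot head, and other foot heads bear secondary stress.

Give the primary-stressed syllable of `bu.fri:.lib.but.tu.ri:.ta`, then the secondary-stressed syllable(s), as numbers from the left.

Weights: 1 bu L, 2 fri: L, 3 lib H, 4 but H, 5 tu L, 6 ri: L, 7 ta L.
Parse right to left (heavy = foot alone; LL = one foot; stranded L unfooted): (bu.ˈfri:) (ˈlib) (ˈbut) tu (ri:.ˈta).
Foot heads: 2, 3, 4, 7.
Primary stress on the leftmost head = syllable 2.
Secondary stress on 3, 4, 7: bu.ˈfri:.ˌlib.ˌbut.tu.ri:.ˌta.

primary 2, secondary 3, 4, 7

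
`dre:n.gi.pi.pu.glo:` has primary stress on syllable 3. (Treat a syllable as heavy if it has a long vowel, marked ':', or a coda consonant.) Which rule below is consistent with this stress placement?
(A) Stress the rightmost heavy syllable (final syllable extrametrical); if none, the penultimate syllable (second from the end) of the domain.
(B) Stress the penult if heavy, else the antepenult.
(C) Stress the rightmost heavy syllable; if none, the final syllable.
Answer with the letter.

Rule A → syllable 1 (observed: 3).
Rule B → syllable 3 ✓.
Rule C → syllable 5 (observed: 3).

B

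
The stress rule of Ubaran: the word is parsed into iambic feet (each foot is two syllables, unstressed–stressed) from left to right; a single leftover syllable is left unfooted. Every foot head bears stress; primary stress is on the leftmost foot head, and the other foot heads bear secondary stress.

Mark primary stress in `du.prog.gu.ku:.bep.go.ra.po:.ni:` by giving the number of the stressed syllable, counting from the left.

Parse left to right into iambic (σˈσ) feet: (du.ˈprog) (gu.ˈku:) (bep.ˈgo) (ra.ˈpo:) ni:. Syllable 9 is left unfooted.
Foot heads (stressed positions): 2, 4, 6, 8.
End Rule Leftmost: primary stress on the leftmost head = syllable 2.
Primary stress: syllable 2 → du.ˈprog.gu.ku:.bep.go.ra.po:.ni:.

2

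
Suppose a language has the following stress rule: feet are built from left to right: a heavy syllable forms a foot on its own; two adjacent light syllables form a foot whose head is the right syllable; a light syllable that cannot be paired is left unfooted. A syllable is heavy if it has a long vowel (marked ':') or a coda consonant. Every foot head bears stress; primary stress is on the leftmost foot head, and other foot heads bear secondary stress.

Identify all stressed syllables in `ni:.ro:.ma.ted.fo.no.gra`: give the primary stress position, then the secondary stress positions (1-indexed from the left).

primary 1, secondary 2, 4, 6

Weights: 1 ni: H, 2 ro: H, 3 ma L, 4 ted H, 5 fo L, 6 no L, 7 gra L.
Parse left to right (heavy = foot alone; LL = one foot; stranded L unfooted): (ˈni:) (ˈro:) ma (ˈted) (fo.ˈno) gra.
Foot heads: 1, 2, 4, 6.
Primary stress on the leftmost head = syllable 1.
Secondary stress on 2, 4, 6: ˈni:.ˌro:.ma.ˌted.fo.ˌno.gra.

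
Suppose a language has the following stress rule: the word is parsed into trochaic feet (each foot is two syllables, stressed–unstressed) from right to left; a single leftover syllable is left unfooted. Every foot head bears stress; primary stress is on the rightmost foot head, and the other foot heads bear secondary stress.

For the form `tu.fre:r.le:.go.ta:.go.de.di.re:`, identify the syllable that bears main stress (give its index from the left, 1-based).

Parse right to left into trochaic (ˈσσ) feet: tu (ˈfre:r.le:) (ˈgo.ta:) (ˈgo.de) (ˈdi.re:). Syllable 1 is left unfooted.
Foot heads (stressed positions): 2, 4, 6, 8.
End Rule Rightmost: primary stress on the rightmost head = syllable 8.
Primary stress: syllable 8 → tu.fre:r.le:.go.ta:.go.de.ˈdi.re:.

8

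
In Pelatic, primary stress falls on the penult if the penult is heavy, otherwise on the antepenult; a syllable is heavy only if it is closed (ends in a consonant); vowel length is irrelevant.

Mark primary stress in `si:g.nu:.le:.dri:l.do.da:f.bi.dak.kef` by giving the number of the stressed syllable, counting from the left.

Weights: 7 bi L, 8 dak H, 9 kef H.
The penult (syllable 8, dak) is heavy, so it takes stress.
Primary stress: syllable 8 → si:g.nu:.le:.dri:l.do.da:f.bi.ˈdak.kef.

8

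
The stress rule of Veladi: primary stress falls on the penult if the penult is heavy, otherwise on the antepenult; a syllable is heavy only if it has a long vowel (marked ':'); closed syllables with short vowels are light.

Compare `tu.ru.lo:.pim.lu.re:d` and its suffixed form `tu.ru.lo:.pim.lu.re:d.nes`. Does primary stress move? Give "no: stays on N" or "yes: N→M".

yes: 4→6

Base `tu.ru.lo:.pim.lu.re:d` (6 syllables):
  Weights: 4 pim L, 5 lu L, 6 re:d H.
  The penult (syllable 5, lu) is light, so stress falls on the antepenult (syllable 4, pim).
  → primary stress on syllable 4.
Suffixed `tu.ru.lo:.pim.lu.re:d.nes` (7 syllables):
  Weights: 5 lu L, 6 re:d H, 7 nes L.
  The penult (syllable 6, re:d) is heavy, so it takes stress.
  → primary stress on syllable 6.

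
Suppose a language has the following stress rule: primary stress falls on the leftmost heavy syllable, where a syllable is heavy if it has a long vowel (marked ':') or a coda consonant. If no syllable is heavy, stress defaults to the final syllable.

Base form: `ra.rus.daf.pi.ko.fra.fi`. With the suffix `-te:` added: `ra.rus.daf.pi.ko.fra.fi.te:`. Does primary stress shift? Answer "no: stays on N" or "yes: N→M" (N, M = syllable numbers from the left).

Base `ra.rus.daf.pi.ko.fra.fi` (7 syllables):
  Weights: 1 ra L, 2 rus H, 3 daf H, 4 pi L, 5 ko L, 6 fra L, 7 fi L.
  Heavy syllables in the domain: 2, 3. The leftmost is syllable 2 (rus).
  → primary stress on syllable 2.
Suffixed `ra.rus.daf.pi.ko.fra.fi.te:` (8 syllables):
  Weights: 1 ra L, 2 rus H, 3 daf H, 4 pi L, 5 ko L, 6 fra L, 7 fi L, 8 te: H.
  Heavy syllables in the domain: 2, 3, 8. The leftmost is syllable 2 (rus).
  → primary stress on syllable 2.

no: stays on 2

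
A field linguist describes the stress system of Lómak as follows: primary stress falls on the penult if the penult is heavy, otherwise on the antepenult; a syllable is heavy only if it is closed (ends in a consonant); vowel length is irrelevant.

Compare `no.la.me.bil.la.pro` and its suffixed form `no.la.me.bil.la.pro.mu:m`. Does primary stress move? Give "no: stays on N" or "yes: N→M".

yes: 4→5

Base `no.la.me.bil.la.pro` (6 syllables):
  Weights: 4 bil H, 5 la L, 6 pro L.
  The penult (syllable 5, la) is light, so stress falls on the antepenult (syllable 4, bil).
  → primary stress on syllable 4.
Suffixed `no.la.me.bil.la.pro.mu:m` (7 syllables):
  Weights: 5 la L, 6 pro L, 7 mu:m H.
  The penult (syllable 6, pro) is light, so stress falls on the antepenult (syllable 5, la).
  → primary stress on syllable 5.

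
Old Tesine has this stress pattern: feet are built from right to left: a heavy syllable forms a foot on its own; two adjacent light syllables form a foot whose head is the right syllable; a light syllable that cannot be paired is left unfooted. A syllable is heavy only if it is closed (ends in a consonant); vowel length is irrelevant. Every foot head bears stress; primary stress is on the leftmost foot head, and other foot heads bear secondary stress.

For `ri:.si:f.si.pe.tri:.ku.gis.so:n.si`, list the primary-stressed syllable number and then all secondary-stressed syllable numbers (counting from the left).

Weights: 1 ri: L, 2 si:f H, 3 si L, 4 pe L, 5 tri: L, 6 ku L, 7 gis H, 8 so:n H, 9 si L.
Parse right to left (heavy = foot alone; LL = one foot; stranded L unfooted): ri: (ˈsi:f) (si.ˈpe) (tri:.ˈku) (ˈgis) (ˈso:n) si.
Foot heads: 2, 4, 6, 7, 8.
Primary stress on the leftmost head = syllable 2.
Secondary stress on 4, 6, 7, 8: ri:.ˈsi:f.si.ˌpe.tri:.ˌku.ˌgis.ˌso:n.si.

primary 2, secondary 4, 6, 7, 8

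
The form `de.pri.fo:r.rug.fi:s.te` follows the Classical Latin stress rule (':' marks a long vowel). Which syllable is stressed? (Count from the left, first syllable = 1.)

5

Classical Latin: stress the penult if heavy (long vowel or closed), else the antepenult.
Weights: 4 rug H, 5 fi:s H, 6 te L.
The penult (syllable 5, fi:s) is heavy, so it takes stress.
Stress on syllable 5: de.pri.fo:r.rug.ˈfi:s.te.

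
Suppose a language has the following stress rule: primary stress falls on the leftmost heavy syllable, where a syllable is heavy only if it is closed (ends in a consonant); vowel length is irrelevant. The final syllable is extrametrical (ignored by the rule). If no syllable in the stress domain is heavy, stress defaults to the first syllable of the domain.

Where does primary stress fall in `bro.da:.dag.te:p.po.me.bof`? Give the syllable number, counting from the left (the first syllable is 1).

The final syllable (7, bof) is extrametrical; the stress domain is syllables 1–6.
Weights: 1 bro L, 2 da: L, 3 dag H, 4 te:p H, 5 po L, 6 me L.
Heavy syllables in the domain: 3, 4. The leftmost is syllable 3 (dag).
Primary stress: syllable 3 → bro.da:.ˈdag.te:p.po.me.bof.

3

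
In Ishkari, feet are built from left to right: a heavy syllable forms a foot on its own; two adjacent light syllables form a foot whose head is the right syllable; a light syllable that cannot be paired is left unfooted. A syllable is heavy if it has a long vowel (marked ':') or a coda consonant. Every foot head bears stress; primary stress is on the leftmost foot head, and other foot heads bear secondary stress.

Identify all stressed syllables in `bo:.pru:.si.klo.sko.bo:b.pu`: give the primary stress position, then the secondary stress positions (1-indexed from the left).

Weights: 1 bo: H, 2 pru: H, 3 si L, 4 klo L, 5 sko L, 6 bo:b H, 7 pu L.
Parse left to right (heavy = foot alone; LL = one foot; stranded L unfooted): (ˈbo:) (ˈpru:) (si.ˈklo) sko (ˈbo:b) pu.
Foot heads: 1, 2, 4, 6.
Primary stress on the leftmost head = syllable 1.
Secondary stress on 2, 4, 6: ˈbo:.ˌpru:.si.ˌklo.sko.ˌbo:b.pu.

primary 1, secondary 2, 4, 6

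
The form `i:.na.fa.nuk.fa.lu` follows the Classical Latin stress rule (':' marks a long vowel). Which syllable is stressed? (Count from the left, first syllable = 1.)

4

Classical Latin: stress the penult if heavy (long vowel or closed), else the antepenult.
Weights: 4 nuk H, 5 fa L, 6 lu L.
The penult (syllable 5, fa) is light, so stress falls on the antepenult (syllable 4, nuk).
Stress on syllable 4: i:.na.fa.ˈnuk.fa.lu.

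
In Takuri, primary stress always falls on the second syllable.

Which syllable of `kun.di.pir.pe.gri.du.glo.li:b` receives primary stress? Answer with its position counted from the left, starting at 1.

The word has 8 syllables; the second syllable is syllable 2 (di).
Primary stress: syllable 2 → kun.ˈdi.pir.pe.gri.du.glo.li:b.

2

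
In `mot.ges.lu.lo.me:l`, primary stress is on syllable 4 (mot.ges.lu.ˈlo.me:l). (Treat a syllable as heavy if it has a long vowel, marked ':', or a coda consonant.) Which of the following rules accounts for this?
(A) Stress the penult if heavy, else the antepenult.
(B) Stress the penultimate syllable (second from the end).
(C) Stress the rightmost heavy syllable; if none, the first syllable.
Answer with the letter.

Rule A → syllable 3 (observed: 4).
Rule B → syllable 4 ✓.
Rule C → syllable 5 (observed: 4).

B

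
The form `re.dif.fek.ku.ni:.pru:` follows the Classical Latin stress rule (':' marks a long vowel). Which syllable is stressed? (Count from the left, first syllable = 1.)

5

Classical Latin: stress the penult if heavy (long vowel or closed), else the antepenult.
Weights: 4 ku L, 5 ni: H, 6 pru: H.
The penult (syllable 5, ni:) is heavy, so it takes stress.
Stress on syllable 5: re.dif.fek.ku.ˈni:.pru:.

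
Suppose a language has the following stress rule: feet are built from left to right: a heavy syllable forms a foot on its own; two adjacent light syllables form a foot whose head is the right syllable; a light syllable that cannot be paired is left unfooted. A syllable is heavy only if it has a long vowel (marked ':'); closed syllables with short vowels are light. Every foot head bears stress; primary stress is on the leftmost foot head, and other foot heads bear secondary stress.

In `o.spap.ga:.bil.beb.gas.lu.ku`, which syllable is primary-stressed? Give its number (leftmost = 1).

2

Weights: 1 o L, 2 spap L, 3 ga: H, 4 bil L, 5 beb L, 6 gas L, 7 lu L, 8 ku L.
Parse left to right (heavy = foot alone; LL = one foot; stranded L unfooted): (o.ˈspap) (ˈga:) (bil.ˈbeb) (gas.ˈlu) ku.
Foot heads: 2, 3, 5, 7.
Primary stress on the leftmost head = syllable 2.
Primary stress: syllable 2 → o.ˈspap.ga:.bil.beb.gas.lu.ku.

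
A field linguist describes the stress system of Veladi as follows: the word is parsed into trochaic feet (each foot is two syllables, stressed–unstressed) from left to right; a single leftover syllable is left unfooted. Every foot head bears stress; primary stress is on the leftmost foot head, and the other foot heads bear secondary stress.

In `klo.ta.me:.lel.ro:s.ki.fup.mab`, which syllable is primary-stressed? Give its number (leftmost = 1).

Parse left to right into trochaic (ˈσσ) feet: (ˈklo.ta) (ˈme:.lel) (ˈro:s.ki) (ˈfup.mab).
Foot heads (stressed positions): 1, 3, 5, 7.
End Rule Leftmost: primary stress on the leftmost head = syllable 1.
Primary stress: syllable 1 → ˈklo.ta.me:.lel.ro:s.ki.fup.mab.

1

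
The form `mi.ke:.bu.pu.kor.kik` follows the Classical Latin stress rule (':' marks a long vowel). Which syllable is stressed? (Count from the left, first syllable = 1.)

5

Classical Latin: stress the penult if heavy (long vowel or closed), else the antepenult.
Weights: 4 pu L, 5 kor H, 6 kik H.
The penult (syllable 5, kor) is heavy, so it takes stress.
Stress on syllable 5: mi.ke:.bu.pu.ˈkor.kik.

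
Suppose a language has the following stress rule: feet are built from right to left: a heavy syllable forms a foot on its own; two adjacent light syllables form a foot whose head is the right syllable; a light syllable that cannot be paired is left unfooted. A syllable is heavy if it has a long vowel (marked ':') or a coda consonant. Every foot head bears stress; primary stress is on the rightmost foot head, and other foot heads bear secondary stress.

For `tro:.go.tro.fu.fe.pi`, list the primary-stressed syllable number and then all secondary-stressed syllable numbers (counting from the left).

Weights: 1 tro: H, 2 go L, 3 tro L, 4 fu L, 5 fe L, 6 pi L.
Parse right to left (heavy = foot alone; LL = one foot; stranded L unfooted): (ˈtro:) go (tro.ˈfu) (fe.ˈpi).
Foot heads: 1, 4, 6.
Primary stress on the rightmost head = syllable 6.
Secondary stress on 1, 4: ˌtro:.go.tro.ˌfu.fe.ˈpi.

primary 6, secondary 1, 4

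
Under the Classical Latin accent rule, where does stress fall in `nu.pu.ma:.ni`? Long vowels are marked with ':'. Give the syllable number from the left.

3

Classical Latin: stress the penult if heavy (long vowel or closed), else the antepenult.
Weights: 2 pu L, 3 ma: H, 4 ni L.
The penult (syllable 3, ma:) is heavy, so it takes stress.
Stress on syllable 3: nu.pu.ˈma:.ni.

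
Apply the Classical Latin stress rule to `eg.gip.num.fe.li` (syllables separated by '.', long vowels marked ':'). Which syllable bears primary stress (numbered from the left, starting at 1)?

3

Classical Latin: stress the penult if heavy (long vowel or closed), else the antepenult.
Weights: 3 num H, 4 fe L, 5 li L.
The penult (syllable 4, fe) is light, so stress falls on the antepenult (syllable 3, num).
Stress on syllable 3: eg.gip.ˈnum.fe.li.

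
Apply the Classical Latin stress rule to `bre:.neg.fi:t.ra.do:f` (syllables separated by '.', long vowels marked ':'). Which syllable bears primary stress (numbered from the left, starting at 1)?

3

Classical Latin: stress the penult if heavy (long vowel or closed), else the antepenult.
Weights: 3 fi:t H, 4 ra L, 5 do:f H.
The penult (syllable 4, ra) is light, so stress falls on the antepenult (syllable 3, fi:t).
Stress on syllable 3: bre:.neg.ˈfi:t.ra.do:f.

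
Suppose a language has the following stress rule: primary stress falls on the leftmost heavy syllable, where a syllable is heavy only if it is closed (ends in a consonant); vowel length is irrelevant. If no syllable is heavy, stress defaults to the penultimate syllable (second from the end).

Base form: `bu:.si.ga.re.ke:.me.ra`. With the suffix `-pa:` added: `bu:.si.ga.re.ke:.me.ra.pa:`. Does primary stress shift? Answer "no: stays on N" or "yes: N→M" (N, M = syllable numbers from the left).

Base `bu:.si.ga.re.ke:.me.ra` (7 syllables):
  Weights: 1 bu: L, 2 si L, 3 ga L, 4 re L, 5 ke: L, 6 me L, 7 ra L.
  No heavy syllable in the domain; default to the penultimate syllable (second from the end) = syllable 6.
  → primary stress on syllable 6.
Suffixed `bu:.si.ga.re.ke:.me.ra.pa:` (8 syllables):
  Weights: 1 bu: L, 2 si L, 3 ga L, 4 re L, 5 ke: L, 6 me L, 7 ra L, 8 pa: L.
  No heavy syllable in the domain; default to the penultimate syllable (second from the end) = syllable 7.
  → primary stress on syllable 7.

yes: 6→7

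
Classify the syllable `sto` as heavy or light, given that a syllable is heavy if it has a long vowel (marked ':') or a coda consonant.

`sto`: short vowel, open (no coda). Short vowel, open → light.

light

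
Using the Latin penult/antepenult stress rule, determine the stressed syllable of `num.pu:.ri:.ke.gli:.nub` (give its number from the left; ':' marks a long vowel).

5

Classical Latin: stress the penult if heavy (long vowel or closed), else the antepenult.
Weights: 4 ke L, 5 gli: H, 6 nub H.
The penult (syllable 5, gli:) is heavy, so it takes stress.
Stress on syllable 5: num.pu:.ri:.ke.ˈgli:.nub.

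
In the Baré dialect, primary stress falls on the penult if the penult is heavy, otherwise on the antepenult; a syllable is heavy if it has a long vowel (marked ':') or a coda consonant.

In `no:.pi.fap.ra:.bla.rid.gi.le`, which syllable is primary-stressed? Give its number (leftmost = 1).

Weights: 6 rid H, 7 gi L, 8 le L.
The penult (syllable 7, gi) is light, so stress falls on the antepenult (syllable 6, rid).
Primary stress: syllable 6 → no:.pi.fap.ra:.bla.ˈrid.gi.le.

6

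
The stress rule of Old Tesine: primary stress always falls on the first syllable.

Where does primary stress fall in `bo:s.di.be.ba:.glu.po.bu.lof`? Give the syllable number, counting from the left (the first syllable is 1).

The word has 8 syllables; the first syllable is syllable 1 (bo:s).
Primary stress: syllable 1 → ˈbo:s.di.be.ba:.glu.po.bu.lof.

1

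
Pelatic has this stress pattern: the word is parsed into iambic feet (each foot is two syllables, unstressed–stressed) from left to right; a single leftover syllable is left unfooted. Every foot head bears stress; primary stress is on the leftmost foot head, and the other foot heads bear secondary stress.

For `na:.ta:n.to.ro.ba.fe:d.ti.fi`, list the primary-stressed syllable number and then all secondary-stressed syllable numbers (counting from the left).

primary 2, secondary 4, 6, 8

Parse left to right into iambic (σˈσ) feet: (na:.ˈta:n) (to.ˈro) (ba.ˈfe:d) (ti.ˈfi).
Foot heads (stressed positions): 2, 4, 6, 8.
End Rule Leftmost: primary stress on the leftmost head = syllable 2.
Secondary stress on 4, 6, 8: na:.ˈta:n.to.ˌro.ba.ˌfe:d.ti.ˌfi.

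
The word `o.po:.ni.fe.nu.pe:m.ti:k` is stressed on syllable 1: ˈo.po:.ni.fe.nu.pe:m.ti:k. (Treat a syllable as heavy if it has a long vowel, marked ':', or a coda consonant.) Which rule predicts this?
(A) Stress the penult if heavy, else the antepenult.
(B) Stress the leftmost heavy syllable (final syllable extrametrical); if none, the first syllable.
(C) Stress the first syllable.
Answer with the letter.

Rule A → syllable 6 (observed: 1).
Rule B → syllable 2 (observed: 1).
Rule C → syllable 1 ✓.

C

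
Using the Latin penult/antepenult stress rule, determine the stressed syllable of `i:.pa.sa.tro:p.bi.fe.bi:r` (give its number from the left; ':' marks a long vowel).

5

Classical Latin: stress the penult if heavy (long vowel or closed), else the antepenult.
Weights: 5 bi L, 6 fe L, 7 bi:r H.
The penult (syllable 6, fe) is light, so stress falls on the antepenult (syllable 5, bi).
Stress on syllable 5: i:.pa.sa.tro:p.ˈbi.fe.bi:r.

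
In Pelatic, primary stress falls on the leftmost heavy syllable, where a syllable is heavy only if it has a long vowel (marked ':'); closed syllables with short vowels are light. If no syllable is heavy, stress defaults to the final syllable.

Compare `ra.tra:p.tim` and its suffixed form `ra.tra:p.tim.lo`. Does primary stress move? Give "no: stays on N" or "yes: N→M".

Base `ra.tra:p.tim` (3 syllables):
  Weights: 1 ra L, 2 tra:p H, 3 tim L.
  Heavy syllables in the domain: 2. The leftmost is syllable 2 (tra:p).
  → primary stress on syllable 2.
Suffixed `ra.tra:p.tim.lo` (4 syllables):
  Weights: 1 ra L, 2 tra:p H, 3 tim L, 4 lo L.
  Heavy syllables in the domain: 2. The leftmost is syllable 2 (tra:p).
  → primary stress on syllable 2.

no: stays on 2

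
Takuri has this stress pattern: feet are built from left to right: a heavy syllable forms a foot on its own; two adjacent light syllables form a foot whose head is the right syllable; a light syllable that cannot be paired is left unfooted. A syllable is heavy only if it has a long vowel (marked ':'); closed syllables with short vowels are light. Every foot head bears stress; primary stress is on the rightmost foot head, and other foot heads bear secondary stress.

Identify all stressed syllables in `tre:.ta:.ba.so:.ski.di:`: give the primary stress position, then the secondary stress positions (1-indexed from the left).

primary 6, secondary 1, 2, 4

Weights: 1 tre: H, 2 ta: H, 3 ba L, 4 so: H, 5 ski L, 6 di: H.
Parse left to right (heavy = foot alone; LL = one foot; stranded L unfooted): (ˈtre:) (ˈta:) ba (ˈso:) ski (ˈdi:).
Foot heads: 1, 2, 4, 6.
Primary stress on the rightmost head = syllable 6.
Secondary stress on 1, 2, 4: ˌtre:.ˌta:.ba.ˌso:.ski.ˈdi:.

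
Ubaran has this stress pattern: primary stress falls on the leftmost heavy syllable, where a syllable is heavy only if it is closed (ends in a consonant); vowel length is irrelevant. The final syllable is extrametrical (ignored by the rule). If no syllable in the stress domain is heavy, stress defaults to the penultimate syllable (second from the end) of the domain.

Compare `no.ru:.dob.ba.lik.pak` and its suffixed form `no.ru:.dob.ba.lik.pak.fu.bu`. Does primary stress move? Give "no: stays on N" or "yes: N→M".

Base `no.ru:.dob.ba.lik.pak` (6 syllables):
  The final syllable (6, pak) is extrametrical; the stress domain is syllables 1–5.
  Weights: 1 no L, 2 ru: L, 3 dob H, 4 ba L, 5 lik H.
  Heavy syllables in the domain: 3, 5. The leftmost is syllable 3 (dob).
  → primary stress on syllable 3.
Suffixed `no.ru:.dob.ba.lik.pak.fu.bu` (8 syllables):
  The final syllable (8, bu) is extrametrical; the stress domain is syllables 1–7.
  Weights: 1 no L, 2 ru: L, 3 dob H, 4 ba L, 5 lik H, 6 pak H, 7 fu L.
  Heavy syllables in the domain: 3, 5, 6. The leftmost is syllable 3 (dob).
  → primary stress on syllable 3.

no: stays on 3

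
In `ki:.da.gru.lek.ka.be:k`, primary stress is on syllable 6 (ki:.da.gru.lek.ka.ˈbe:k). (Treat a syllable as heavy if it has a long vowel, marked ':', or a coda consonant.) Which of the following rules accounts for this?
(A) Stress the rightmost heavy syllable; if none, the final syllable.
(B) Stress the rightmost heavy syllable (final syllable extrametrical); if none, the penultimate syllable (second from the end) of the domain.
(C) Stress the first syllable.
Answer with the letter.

A

Rule A → syllable 6 ✓.
Rule B → syllable 4 (observed: 6).
Rule C → syllable 1 (observed: 6).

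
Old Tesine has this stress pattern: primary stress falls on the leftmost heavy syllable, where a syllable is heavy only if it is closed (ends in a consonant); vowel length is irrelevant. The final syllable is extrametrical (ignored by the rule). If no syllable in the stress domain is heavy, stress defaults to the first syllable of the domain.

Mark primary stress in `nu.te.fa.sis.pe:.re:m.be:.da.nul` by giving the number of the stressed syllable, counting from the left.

4

The final syllable (9, nul) is extrametrical; the stress domain is syllables 1–8.
Weights: 1 nu L, 2 te L, 3 fa L, 4 sis H, 5 pe: L, 6 re:m H, 7 be: L, 8 da L.
Heavy syllables in the domain: 4, 6. The leftmost is syllable 4 (sis).
Primary stress: syllable 4 → nu.te.fa.ˈsis.pe:.re:m.be:.da.nul.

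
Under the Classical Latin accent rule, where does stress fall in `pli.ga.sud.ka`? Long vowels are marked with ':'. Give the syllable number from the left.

3

Classical Latin: stress the penult if heavy (long vowel or closed), else the antepenult.
Weights: 2 ga L, 3 sud H, 4 ka L.
The penult (syllable 3, sud) is heavy, so it takes stress.
Stress on syllable 3: pli.ga.ˈsud.ka.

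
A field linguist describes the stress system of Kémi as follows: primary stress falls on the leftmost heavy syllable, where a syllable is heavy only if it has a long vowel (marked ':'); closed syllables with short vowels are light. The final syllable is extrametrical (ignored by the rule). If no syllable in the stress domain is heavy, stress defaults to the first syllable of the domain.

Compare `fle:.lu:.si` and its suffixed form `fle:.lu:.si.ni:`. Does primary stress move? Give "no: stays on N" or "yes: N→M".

no: stays on 1

Base `fle:.lu:.si` (3 syllables):
  The final syllable (3, si) is extrametrical; the stress domain is syllables 1–2.
  Weights: 1 fle: H, 2 lu: H.
  Heavy syllables in the domain: 1, 2. The leftmost is syllable 1 (fle:).
  → primary stress on syllable 1.
Suffixed `fle:.lu:.si.ni:` (4 syllables):
  The final syllable (4, ni:) is extrametrical; the stress domain is syllables 1–3.
  Weights: 1 fle: H, 2 lu: H, 3 si L.
  Heavy syllables in the domain: 1, 2. The leftmost is syllable 1 (fle:).
  → primary stress on syllable 1.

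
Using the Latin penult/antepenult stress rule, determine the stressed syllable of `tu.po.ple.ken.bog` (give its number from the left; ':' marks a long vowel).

4

Classical Latin: stress the penult if heavy (long vowel or closed), else the antepenult.
Weights: 3 ple L, 4 ken H, 5 bog H.
The penult (syllable 4, ken) is heavy, so it takes stress.
Stress on syllable 4: tu.po.ple.ˈken.bog.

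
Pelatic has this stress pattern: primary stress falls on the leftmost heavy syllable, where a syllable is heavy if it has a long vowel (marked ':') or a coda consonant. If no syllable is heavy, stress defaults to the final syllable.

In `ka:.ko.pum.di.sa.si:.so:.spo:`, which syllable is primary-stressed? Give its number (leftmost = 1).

1

Weights: 1 ka: H, 2 ko L, 3 pum H, 4 di L, 5 sa L, 6 si: H, 7 so: H, 8 spo: H.
Heavy syllables in the domain: 1, 3, 6, 7, 8. The leftmost is syllable 1 (ka:).
Primary stress: syllable 1 → ˈka:.ko.pum.di.sa.si:.so:.spo:.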